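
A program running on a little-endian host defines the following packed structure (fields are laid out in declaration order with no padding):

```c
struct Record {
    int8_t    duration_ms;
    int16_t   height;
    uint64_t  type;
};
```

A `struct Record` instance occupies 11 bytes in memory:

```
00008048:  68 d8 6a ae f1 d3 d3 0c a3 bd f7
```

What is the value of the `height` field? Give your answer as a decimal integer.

27352

`height` follows `duration_ms` (1 byte), so it starts at byte offset 1 and occupies 2 bytes.
Bytes at offsets 1..2: D8 6A.
Little-endian stores the least-significant byte at the lowest address.
Reassemble most-significant byte first: 6A D8 → 0x6AD8.
0x6AD8 = 27352.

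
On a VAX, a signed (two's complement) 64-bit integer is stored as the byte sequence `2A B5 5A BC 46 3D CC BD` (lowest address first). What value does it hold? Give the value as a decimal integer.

-4770370531275131606

In little-endian order the low byte comes first in memory.
Reassemble most-significant byte first: BD CC 3D 46 BC 5A B5 2A → 0xBDCC3D46BC5AB52A.
Top bit is set, so as a signed 64-bit value this is 0xBDCC3D46BC5AB52A − 2^64 = -4770370531275131606.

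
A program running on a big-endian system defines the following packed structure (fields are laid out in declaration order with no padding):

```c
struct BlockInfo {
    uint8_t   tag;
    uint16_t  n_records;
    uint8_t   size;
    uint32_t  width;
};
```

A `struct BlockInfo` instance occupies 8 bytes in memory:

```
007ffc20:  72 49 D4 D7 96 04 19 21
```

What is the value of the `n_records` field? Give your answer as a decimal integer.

18900

`n_records` follows `tag` (1 byte), so it starts at byte offset 1 and occupies 2 bytes.
Bytes at offsets 1..2: 49 D4.
Big-endian stores the most-significant byte at the lowest address.
The bytes are already most-significant first: 0x49D4.
0x49D4 = 18900.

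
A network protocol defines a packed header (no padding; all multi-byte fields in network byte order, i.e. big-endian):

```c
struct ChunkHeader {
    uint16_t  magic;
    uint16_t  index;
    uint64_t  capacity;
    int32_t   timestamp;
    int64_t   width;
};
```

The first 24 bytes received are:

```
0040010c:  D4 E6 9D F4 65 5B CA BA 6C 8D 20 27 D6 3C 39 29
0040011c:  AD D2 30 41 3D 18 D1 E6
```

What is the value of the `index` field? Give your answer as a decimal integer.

40436

`index` follows `magic` (2 bytes), so it starts at byte offset 2 and occupies 2 bytes.
Bytes at offsets 2..3: 9D F4.
Big-endian stores the most-significant byte at the lowest address.
The bytes are already most-significant first: 0x9DF4.
0x9DF4 = 40436.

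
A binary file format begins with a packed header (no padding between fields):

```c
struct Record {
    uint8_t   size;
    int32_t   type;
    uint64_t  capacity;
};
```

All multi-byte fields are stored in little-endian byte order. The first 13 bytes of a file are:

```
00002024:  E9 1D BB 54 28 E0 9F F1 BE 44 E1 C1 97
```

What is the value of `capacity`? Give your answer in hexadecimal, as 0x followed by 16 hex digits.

`capacity` follows `size` (1 B), `type` (4 B), so it starts at offset 1 + 4 = 5 and occupies 8 bytes.
Bytes at offsets 5..12: E0 9F F1 BE 44 E1 C1 97.
In little-endian order the low byte comes first in memory.
Reassemble most-significant byte first: 97 C1 E1 44 BE F1 9F E0 → 0x97C1E144BEF19FE0.

0x97C1E144BEF19FE0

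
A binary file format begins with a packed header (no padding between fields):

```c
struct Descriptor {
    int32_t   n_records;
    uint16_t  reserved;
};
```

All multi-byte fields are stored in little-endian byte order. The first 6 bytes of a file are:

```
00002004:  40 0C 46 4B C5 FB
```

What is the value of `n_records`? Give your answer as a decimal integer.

1262881856

`n_records` is the first field, at byte offset 0, occupying 4 bytes.
Bytes at offsets 0..3: 40 0C 46 4B.
Little-endian: lowest address holds the least-significant byte.
Reassemble most-significant byte first: 4B 46 0C 40 → 0x4B460C40.
0x4B460C40 = 1262881856.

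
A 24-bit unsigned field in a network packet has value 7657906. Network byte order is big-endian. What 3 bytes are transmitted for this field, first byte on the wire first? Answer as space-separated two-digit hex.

74 D9 B2

7657906 in hexadecimal, padded to 24 bits, is 0x74D9B2.
Split into bytes (most-significant first): 74 D9 B2.
Big-endian: lowest address holds the most-significant byte.
So the memory order matches the most-significant-first order: 74 D9 B2.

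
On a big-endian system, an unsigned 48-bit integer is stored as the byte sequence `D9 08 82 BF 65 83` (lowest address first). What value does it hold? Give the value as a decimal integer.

Big-endian stores the most-significant byte at the lowest address.
The bytes are already most-significant first: 0xD90882BF6583.
0xD90882BF6583 = 238630576547203.

238630576547203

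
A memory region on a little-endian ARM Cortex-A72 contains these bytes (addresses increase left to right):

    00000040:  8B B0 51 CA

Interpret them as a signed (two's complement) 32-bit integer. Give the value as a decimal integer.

Little-endian stores the least-significant byte at the lowest address.
Reassemble most-significant byte first: CA 51 B0 8B → 0xCA51B08B.
Top bit is set, so as a signed 32-bit value this is 0xCA51B08B − 2^32 = -900616053.

-900616053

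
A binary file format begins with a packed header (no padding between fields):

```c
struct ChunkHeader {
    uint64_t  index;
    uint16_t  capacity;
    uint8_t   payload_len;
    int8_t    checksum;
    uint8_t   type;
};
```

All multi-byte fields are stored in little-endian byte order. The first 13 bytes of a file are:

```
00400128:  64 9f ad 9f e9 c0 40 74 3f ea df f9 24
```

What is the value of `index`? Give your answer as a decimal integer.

`index` is the first field, at byte offset 0, occupying 8 bytes.
Bytes at offsets 0..7: 64 9F AD 9F E9 C0 40 74.
In little-endian order the low byte comes first in memory.
Reassemble most-significant byte first: 74 40 C0 E9 9F AD 9F 64 → 0x7440C0E99FAD9F64.
0x7440C0E99FAD9F64 = 8376907416547991396.

8376907416547991396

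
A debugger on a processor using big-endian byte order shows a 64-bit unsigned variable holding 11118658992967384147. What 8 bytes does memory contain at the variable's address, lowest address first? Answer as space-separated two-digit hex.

11118658992967384147 in hexadecimal, padded to 64 bits, is 0x9A4D6971E685FC53.
Split into bytes (most-significant first): 9A 4D 69 71 E6 85 FC 53.
Big-endian: lowest address holds the most-significant byte.
So the memory order matches the most-significant-first order: 9A 4D 69 71 E6 85 FC 53.

9A 4D 69 71 E6 85 FC 53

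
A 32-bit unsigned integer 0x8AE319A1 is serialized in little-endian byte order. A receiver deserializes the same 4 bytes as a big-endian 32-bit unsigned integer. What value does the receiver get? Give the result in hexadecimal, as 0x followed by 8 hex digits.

0xA119E38A

Stored little-endian, the bytes at ascending addresses are A1 19 E3 8A.
Read back as big-endian, the last byte is least significant, giving 0xA119E38A.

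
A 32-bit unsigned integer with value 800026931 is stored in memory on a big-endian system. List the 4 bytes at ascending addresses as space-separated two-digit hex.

2F AF 71 33

800026931 in hexadecimal, padded to 32 bits, is 0x2FAF7133.
Split into bytes (most-significant first): 2F AF 71 33.
In big-endian order the high byte comes first in memory.
So the memory order matches the most-significant-first order: 2F AF 71 33.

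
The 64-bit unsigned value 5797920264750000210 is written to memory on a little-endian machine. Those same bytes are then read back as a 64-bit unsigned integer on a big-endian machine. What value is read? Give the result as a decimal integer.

5938125957416711760

5797920264750000210 in 64-bit hexadecimal is 0x507659C318766852.
Stored little-endian, the bytes at ascending addresses are 52 68 76 18 C3 59 76 50.
Read back as big-endian, the last byte is least significant, giving 0x52687618C3597650.
0x52687618C3597650 = 5938125957416711760.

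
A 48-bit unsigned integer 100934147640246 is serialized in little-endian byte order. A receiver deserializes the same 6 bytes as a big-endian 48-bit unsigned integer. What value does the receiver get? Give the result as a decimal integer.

200158437493851

100934147640246 in 48-bit hexadecimal is 0x5BCC90040BB6.
Stored little-endian, the bytes at ascending addresses are B6 0B 04 90 CC 5B.
Read back as big-endian, the last byte is least significant, giving 0xB60B0490CC5B.
0xB60B0490CC5B = 200158437493851.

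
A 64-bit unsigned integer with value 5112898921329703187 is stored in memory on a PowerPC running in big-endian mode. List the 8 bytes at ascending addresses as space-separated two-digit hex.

46 F4 AA 7A CA 55 B9 13

5112898921329703187 in hexadecimal, padded to 64 bits, is 0x46F4AA7ACA55B913.
Split into bytes (most-significant first): 46 F4 AA 7A CA 55 B9 13.
In big-endian order the high byte comes first in memory.
So the memory order matches the most-significant-first order: 46 F4 AA 7A CA 55 B9 13.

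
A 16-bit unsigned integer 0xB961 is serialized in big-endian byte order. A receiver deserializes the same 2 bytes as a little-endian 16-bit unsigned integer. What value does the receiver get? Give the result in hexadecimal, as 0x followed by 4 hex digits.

0x61B9

Stored big-endian, the bytes at ascending addresses are B9 61.
Read back as little-endian, the first byte is least significant, giving 0x61B9.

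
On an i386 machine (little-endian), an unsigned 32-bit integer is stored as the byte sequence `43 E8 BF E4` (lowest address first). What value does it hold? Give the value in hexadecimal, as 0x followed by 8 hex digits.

Little-endian: lowest address holds the least-significant byte.
Reassemble most-significant byte first: E4 BF E8 43 → 0xE4BFE843.

0xE4BFE843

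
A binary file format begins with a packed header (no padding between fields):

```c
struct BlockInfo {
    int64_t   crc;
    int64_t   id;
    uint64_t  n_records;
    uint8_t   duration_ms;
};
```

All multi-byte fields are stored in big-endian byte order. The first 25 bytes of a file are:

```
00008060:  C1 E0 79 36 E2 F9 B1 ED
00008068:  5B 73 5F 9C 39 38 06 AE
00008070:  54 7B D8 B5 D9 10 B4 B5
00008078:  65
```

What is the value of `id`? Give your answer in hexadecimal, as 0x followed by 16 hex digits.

`id` follows `crc` (8 bytes), so it starts at byte offset 8 and occupies 8 bytes.
Bytes at offsets 8..15: 5B 73 5F 9C 39 38 06 AE.
Big-endian stores the most-significant byte at the lowest address.
The bytes are already most-significant first: 0x5B735F9C393806AE.

0x5B735F9C393806AE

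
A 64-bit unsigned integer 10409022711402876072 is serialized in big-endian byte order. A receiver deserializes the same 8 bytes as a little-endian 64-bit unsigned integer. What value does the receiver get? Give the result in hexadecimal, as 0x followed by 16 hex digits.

10409022711402876072 in 64-bit hexadecimal is 0x90744701B4244CA8.
Stored big-endian, the bytes at ascending addresses are 90 74 47 01 B4 24 4C A8.
Read back as little-endian, the first byte is least significant, giving 0xA84C24B401477490.

0xA84C24B401477490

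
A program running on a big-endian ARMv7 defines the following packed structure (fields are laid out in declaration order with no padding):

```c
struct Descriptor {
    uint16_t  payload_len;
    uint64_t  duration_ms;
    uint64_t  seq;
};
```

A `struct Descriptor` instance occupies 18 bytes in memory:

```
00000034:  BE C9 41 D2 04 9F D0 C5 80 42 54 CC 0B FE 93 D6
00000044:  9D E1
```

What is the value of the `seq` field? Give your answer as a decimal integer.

6110271982464835041

`seq` follows `payload_len` (2 B), `duration_ms` (8 B), so it starts at offset 2 + 8 = 10 and occupies 8 bytes.
Bytes at offsets 10..17: 54 CC 0B FE 93 D6 9D E1.
In big-endian order the high byte comes first in memory.
The bytes are already most-significant first: 0x54CC0BFE93D69DE1.
0x54CC0BFE93D69DE1 = 6110271982464835041.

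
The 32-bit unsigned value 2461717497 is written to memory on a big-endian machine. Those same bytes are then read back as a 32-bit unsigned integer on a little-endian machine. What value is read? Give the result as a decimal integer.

4191402642

2461717497 in 32-bit hexadecimal is 0x92BAD3F9.
Stored big-endian, the bytes at ascending addresses are 92 BA D3 F9.
Read back as little-endian, the first byte is least significant, giving 0xF9D3BA92.
0xF9D3BA92 = 4191402642.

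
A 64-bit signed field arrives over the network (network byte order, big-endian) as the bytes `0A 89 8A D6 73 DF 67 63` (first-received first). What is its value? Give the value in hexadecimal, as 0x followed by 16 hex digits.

In big-endian order the high byte comes first in memory.
The bytes are already most-significant first: 0x0A898AD673DF6763.

0x0A898AD673DF6763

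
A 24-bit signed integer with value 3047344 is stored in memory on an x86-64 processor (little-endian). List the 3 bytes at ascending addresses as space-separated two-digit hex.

B0 7F 2E

3047344 in hexadecimal, padded to 24 bits, is 0x2E7FB0.
Split into bytes (most-significant first): 2E 7F B0.
Little-endian stores the least-significant byte at the lowest address.
So at ascending addresses the bytes are B0 7F 2E.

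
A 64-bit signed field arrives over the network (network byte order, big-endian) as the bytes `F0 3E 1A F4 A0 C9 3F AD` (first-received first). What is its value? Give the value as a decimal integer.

-1135440418078900307

Big-endian stores the most-significant byte at the lowest address.
The bytes are already most-significant first: 0xF03E1AF4A0C93FAD.
Top bit is set, so as a signed 64-bit value this is 0xF03E1AF4A0C93FAD − 2^64 = -1135440418078900307.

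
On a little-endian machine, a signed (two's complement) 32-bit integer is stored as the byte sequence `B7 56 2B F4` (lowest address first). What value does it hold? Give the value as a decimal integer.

-198486345

Little-endian stores the least-significant byte at the lowest address.
Reassemble most-significant byte first: F4 2B 56 B7 → 0xF42B56B7.
Top bit is set, so as a signed 32-bit value this is 0xF42B56B7 − 2^32 = -198486345.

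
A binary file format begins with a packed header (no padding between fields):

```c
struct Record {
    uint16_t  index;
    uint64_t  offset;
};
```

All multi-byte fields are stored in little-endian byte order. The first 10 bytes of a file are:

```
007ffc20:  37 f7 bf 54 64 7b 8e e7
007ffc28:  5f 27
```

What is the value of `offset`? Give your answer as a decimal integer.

`offset` follows `index` (2 bytes), so it starts at byte offset 2 and occupies 8 bytes.
Bytes at offsets 2..9: BF 54 64 7B 8E E7 5F 27.
Little-endian stores the least-significant byte at the lowest address.
Reassemble most-significant byte first: 27 5F E7 8E 7B 64 54 BF → 0x275FE78E7B6454BF.
0x275FE78E7B6454BF = 2837240889408246975.

2837240889408246975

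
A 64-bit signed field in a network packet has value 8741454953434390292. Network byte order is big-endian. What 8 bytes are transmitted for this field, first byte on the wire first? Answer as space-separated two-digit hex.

8741454953434390292 in hexadecimal, padded to 64 bits, is 0x794FE2F747891F14.
Split into bytes (most-significant first): 79 4F E2 F7 47 89 1F 14.
In big-endian order the high byte comes first in memory.
So the memory order matches the most-significant-first order: 79 4F E2 F7 47 89 1F 14.

79 4F E2 F7 47 89 1F 14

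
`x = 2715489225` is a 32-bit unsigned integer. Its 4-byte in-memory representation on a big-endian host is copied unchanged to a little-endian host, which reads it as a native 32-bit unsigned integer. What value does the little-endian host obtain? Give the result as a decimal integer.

3373521825

2715489225 in 32-bit hexadecimal is 0xA1DB13C9.
Stored big-endian, the bytes at ascending addresses are A1 DB 13 C9.
Read back as little-endian, the first byte is least significant, giving 0xC913DBA1.
0xC913DBA1 = 3373521825.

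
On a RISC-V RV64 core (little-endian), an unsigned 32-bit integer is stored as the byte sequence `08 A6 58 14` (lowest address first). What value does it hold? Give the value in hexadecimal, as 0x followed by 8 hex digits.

0x1458A608

Little-endian: lowest address holds the least-significant byte.
Reassemble most-significant byte first: 14 58 A6 08 → 0x1458A608.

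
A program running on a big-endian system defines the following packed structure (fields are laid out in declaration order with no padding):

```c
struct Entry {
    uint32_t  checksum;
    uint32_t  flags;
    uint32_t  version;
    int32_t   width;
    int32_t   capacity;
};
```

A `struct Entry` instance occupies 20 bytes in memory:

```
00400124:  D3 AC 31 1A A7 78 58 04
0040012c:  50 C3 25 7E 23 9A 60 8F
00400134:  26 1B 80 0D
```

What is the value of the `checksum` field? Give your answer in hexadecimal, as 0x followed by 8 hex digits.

`checksum` is the first field, at byte offset 0, occupying 4 bytes.
Bytes at offsets 0..3: D3 AC 31 1A.
In big-endian order the high byte comes first in memory.
The bytes are already most-significant first: 0xD3AC311A.

0xD3AC311A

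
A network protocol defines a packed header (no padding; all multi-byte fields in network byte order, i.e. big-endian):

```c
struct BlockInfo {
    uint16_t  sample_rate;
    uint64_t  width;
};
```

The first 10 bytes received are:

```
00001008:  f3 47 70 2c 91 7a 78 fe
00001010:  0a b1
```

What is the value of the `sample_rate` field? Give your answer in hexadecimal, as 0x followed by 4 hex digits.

0xF347

`sample_rate` is the first field, at byte offset 0, occupying 2 bytes.
Bytes at offsets 0..1: F3 47.
Big-endian: lowest address holds the most-significant byte.
The bytes are already most-significant first: 0xF347.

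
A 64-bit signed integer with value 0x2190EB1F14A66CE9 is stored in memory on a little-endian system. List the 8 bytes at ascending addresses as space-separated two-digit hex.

E9 6C A6 14 1F EB 90 21

Split into bytes (most-significant first): 21 90 EB 1F 14 A6 6C E9.
In little-endian order the low byte comes first in memory.
So at ascending addresses the bytes are E9 6C A6 14 1F EB 90 21.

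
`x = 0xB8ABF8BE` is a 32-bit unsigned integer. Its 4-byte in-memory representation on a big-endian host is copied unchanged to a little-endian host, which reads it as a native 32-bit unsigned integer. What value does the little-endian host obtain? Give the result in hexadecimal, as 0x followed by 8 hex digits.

Stored big-endian, the bytes at ascending addresses are B8 AB F8 BE.
Read back as little-endian, the first byte is least significant, giving 0xBEF8ABB8.

0xBEF8ABB8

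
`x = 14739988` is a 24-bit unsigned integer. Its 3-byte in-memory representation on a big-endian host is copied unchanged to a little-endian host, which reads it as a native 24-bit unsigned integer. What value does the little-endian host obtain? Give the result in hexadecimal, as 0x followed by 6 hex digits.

14739988 in 24-bit hexadecimal is 0xE0EA14.
Stored big-endian, the bytes at ascending addresses are E0 EA 14.
Read back as little-endian, the first byte is least significant, giving 0x14EAE0.

0x14EAE0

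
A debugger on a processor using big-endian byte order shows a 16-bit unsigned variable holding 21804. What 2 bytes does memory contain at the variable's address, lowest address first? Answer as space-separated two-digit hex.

21804 in hexadecimal, padded to 16 bits, is 0x552C.
Split into bytes (most-significant first): 55 2C.
In big-endian order the high byte comes first in memory.
So the memory order matches the most-significant-first order: 55 2C.

55 2C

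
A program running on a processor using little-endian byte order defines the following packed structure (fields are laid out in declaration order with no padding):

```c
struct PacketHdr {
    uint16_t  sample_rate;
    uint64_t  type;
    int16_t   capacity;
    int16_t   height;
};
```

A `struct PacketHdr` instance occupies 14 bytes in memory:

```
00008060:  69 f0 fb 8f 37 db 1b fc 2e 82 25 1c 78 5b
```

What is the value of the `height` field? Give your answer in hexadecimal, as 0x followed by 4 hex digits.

`height` follows `sample_rate` (2 B), `type` (8 B), `capacity` (2 B), so it starts at offset 2 + 8 + 2 = 12 and occupies 2 bytes.
Bytes at offsets 12..13: 78 5B.
Little-endian: lowest address holds the least-significant byte.
Reassemble most-significant byte first: 5B 78 → 0x5B78.

0x5B78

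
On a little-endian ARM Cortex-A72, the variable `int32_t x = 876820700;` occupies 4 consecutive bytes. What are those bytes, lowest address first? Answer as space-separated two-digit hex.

876820700 in hexadecimal, padded to 32 bits, is 0x344338DC.
Split into bytes (most-significant first): 34 43 38 DC.
Little-endian: lowest address holds the least-significant byte.
So at ascending addresses the bytes are DC 38 43 34.

DC 38 43 34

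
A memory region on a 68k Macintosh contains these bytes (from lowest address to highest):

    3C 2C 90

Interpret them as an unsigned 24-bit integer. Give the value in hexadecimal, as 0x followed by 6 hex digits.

In big-endian order the high byte comes first in memory.
The bytes are already most-significant first: 0x3C2C90.

0x3C2C90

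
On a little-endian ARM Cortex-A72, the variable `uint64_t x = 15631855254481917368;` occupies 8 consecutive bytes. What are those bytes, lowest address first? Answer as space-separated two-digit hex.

15631855254481917368 in hexadecimal, padded to 64 bits, is 0xD8EF818867B7D5B8.
Split into bytes (most-significant first): D8 EF 81 88 67 B7 D5 B8.
Little-endian: lowest address holds the least-significant byte.
So at ascending addresses the bytes are B8 D5 B7 67 88 81 EF D8.

B8 D5 B7 67 88 81 EF D8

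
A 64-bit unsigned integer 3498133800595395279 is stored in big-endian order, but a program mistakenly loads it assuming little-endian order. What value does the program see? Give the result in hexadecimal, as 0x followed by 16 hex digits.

3498133800595395279 in 64-bit hexadecimal is 0x308BDE28614692CF.
Stored big-endian, the bytes at ascending addresses are 30 8B DE 28 61 46 92 CF.
Read back as little-endian, the first byte is least significant, giving 0xCF92466128DE8B30.

0xCF92466128DE8B30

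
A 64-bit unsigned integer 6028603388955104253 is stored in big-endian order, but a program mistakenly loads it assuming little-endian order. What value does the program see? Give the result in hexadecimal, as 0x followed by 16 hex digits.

0xFD936262D7E6A953

6028603388955104253 in 64-bit hexadecimal is 0x53A9E6D7626293FD.
Stored big-endian, the bytes at ascending addresses are 53 A9 E6 D7 62 62 93 FD.
Read back as little-endian, the first byte is least significant, giving 0xFD936262D7E6A953.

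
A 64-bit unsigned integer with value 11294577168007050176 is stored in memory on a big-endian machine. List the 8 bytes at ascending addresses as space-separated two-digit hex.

9C BE 66 17 D3 4C 33 C0

11294577168007050176 in hexadecimal, padded to 64 bits, is 0x9CBE6617D34C33C0.
Split into bytes (most-significant first): 9C BE 66 17 D3 4C 33 C0.
Big-endian: lowest address holds the most-significant byte.
So the memory order matches the most-significant-first order: 9C BE 66 17 D3 4C 33 C0.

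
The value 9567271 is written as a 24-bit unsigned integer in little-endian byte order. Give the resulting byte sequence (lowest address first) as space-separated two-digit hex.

27 FC 91

9567271 in hexadecimal, padded to 24 bits, is 0x91FC27.
Split into bytes (most-significant first): 91 FC 27.
Little-endian: lowest address holds the least-significant byte.
So at ascending addresses the bytes are 27 FC 91.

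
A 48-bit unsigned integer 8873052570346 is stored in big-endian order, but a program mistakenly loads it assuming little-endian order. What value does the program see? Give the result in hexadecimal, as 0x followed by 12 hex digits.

0xEA8225EB1108

8873052570346 in 48-bit hexadecimal is 0x0811EB2582EA.
Stored big-endian, the bytes at ascending addresses are 08 11 EB 25 82 EA.
Read back as little-endian, the first byte is least significant, giving 0xEA8225EB1108.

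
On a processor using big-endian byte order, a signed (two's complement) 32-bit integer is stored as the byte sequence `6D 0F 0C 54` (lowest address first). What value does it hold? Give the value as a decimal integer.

Big-endian: lowest address holds the most-significant byte.
The bytes are already most-significant first: 0x6D0F0C54.
0x6D0F0C54 = 1829702740.

1829702740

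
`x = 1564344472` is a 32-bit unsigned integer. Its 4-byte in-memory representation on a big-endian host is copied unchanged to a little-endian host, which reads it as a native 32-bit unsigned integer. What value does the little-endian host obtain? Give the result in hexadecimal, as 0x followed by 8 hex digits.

1564344472 in 32-bit hexadecimal is 0x5D3E0098.
Stored big-endian, the bytes at ascending addresses are 5D 3E 00 98.
Read back as little-endian, the first byte is least significant, giving 0x98003E5D.

0x98003E5D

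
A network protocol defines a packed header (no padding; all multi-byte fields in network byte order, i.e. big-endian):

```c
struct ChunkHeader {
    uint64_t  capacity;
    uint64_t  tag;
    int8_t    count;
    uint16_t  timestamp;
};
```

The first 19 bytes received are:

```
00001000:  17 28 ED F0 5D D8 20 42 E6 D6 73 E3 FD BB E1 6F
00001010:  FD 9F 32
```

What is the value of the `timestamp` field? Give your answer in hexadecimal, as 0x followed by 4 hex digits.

0x9F32

`timestamp` follows `capacity` (8 B), `tag` (8 B), `count` (1 B), so it starts at offset 8 + 8 + 1 = 17 and occupies 2 bytes.
Bytes at offsets 17..18: 9F 32.
In big-endian order the high byte comes first in memory.
The bytes are already most-significant first: 0x9F32.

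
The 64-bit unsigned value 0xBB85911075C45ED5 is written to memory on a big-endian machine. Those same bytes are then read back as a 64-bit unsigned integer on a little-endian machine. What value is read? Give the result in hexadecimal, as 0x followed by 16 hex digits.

0xD55EC475109185BB

Stored big-endian, the bytes at ascending addresses are BB 85 91 10 75 C4 5E D5.
Read back as little-endian, the first byte is least significant, giving 0xD55EC475109185BB.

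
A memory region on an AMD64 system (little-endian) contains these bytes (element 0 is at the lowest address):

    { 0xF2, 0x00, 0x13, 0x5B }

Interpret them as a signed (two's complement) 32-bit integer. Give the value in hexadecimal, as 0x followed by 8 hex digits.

Little-endian stores the least-significant byte at the lowest address.
Reassemble most-significant byte first: 5B 13 00 F2 → 0x5B1300F2.

0x5B1300F2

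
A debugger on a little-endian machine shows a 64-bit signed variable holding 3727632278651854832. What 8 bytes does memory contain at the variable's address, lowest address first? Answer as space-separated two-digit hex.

F0 DF 52 BE CE 35 BB 33

3727632278651854832 in hexadecimal, padded to 64 bits, is 0x33BB35CEBE52DFF0.
Split into bytes (most-significant first): 33 BB 35 CE BE 52 DF F0.
In little-endian order the low byte comes first in memory.
So at ascending addresses the bytes are F0 DF 52 BE CE 35 BB 33.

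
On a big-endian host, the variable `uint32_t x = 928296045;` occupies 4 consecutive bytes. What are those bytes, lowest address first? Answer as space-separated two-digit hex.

928296045 in hexadecimal, padded to 32 bits, is 0x3754AC6D.
Split into bytes (most-significant first): 37 54 AC 6D.
Big-endian: lowest address holds the most-significant byte.
So the memory order matches the most-significant-first order: 37 54 AC 6D.

37 54 AC 6D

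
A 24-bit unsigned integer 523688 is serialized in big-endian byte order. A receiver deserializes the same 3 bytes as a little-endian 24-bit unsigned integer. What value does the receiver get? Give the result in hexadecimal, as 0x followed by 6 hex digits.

523688 in 24-bit hexadecimal is 0x07FDA8.
Stored big-endian, the bytes at ascending addresses are 07 FD A8.
Read back as little-endian, the first byte is least significant, giving 0xA8FD07.

0xA8FD07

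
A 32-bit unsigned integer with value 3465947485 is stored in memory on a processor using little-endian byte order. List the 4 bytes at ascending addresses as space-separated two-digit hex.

3465947485 in hexadecimal, padded to 32 bits, is 0xCE96295D.
Split into bytes (most-significant first): CE 96 29 5D.
Little-endian stores the least-significant byte at the lowest address.
So at ascending addresses the bytes are 5D 29 96 CE.

5D 29 96 CE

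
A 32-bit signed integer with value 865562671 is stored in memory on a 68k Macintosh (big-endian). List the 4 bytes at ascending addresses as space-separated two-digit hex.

33 97 70 2F

865562671 in hexadecimal, padded to 32 bits, is 0x3397702F.
Split into bytes (most-significant first): 33 97 70 2F.
In big-endian order the high byte comes first in memory.
So the memory order matches the most-significant-first order: 33 97 70 2F.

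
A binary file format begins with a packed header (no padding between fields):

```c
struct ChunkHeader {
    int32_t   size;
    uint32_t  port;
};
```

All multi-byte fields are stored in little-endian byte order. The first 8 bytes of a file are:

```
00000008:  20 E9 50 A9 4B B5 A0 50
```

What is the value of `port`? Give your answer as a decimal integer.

`port` follows `size` (4 bytes), so it starts at byte offset 4 and occupies 4 bytes.
Bytes at offsets 4..7: 4B B5 A0 50.
In little-endian order the low byte comes first in memory.
Reassemble most-significant byte first: 50 A0 B5 4B → 0x50A0B54B.
0x50A0B54B = 1352709451.

1352709451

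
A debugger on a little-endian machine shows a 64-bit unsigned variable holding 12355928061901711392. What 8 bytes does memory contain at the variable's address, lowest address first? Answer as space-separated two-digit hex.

20 A8 EE 97 1B 13 79 AB

12355928061901711392 in hexadecimal, padded to 64 bits, is 0xAB79131B97EEA820.
Split into bytes (most-significant first): AB 79 13 1B 97 EE A8 20.
In little-endian order the low byte comes first in memory.
So at ascending addresses the bytes are 20 A8 EE 97 1B 13 79 AB.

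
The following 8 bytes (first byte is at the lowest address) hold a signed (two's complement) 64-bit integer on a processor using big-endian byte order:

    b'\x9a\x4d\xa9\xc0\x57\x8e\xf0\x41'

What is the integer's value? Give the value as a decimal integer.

Big-endian: lowest address holds the most-significant byte.
The bytes are already most-significant first: 0x9A4DA9C0578EF041.
Top bit is set, so as a signed 64-bit value this is 0x9A4DA9C0578EF041 − 2^64 = -7328014375094128575.

-7328014375094128575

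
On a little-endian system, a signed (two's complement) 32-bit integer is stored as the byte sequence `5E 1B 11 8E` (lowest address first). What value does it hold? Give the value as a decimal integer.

-1911481506

Little-endian stores the least-significant byte at the lowest address.
Reassemble most-significant byte first: 8E 11 1B 5E → 0x8E111B5E.
Top bit is set, so as a signed 32-bit value this is 0x8E111B5E − 2^32 = -1911481506.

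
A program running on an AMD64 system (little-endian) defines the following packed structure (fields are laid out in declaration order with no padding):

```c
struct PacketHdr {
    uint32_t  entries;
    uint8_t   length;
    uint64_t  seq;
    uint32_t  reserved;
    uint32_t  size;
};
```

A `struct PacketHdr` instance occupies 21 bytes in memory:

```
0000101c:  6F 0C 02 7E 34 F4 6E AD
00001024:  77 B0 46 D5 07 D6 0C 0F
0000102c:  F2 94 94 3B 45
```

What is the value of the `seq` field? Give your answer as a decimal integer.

`seq` follows `entries` (4 B), `length` (1 B), so it starts at offset 4 + 1 = 5 and occupies 8 bytes.
Bytes at offsets 5..12: F4 6E AD 77 B0 46 D5 07.
Little-endian stores the least-significant byte at the lowest address.
Reassemble most-significant byte first: 07 D5 46 B0 77 AD 6E F4 → 0x07D546B077AD6EF4.
0x07D546B077AD6EF4 = 564435052040908532.

564435052040908532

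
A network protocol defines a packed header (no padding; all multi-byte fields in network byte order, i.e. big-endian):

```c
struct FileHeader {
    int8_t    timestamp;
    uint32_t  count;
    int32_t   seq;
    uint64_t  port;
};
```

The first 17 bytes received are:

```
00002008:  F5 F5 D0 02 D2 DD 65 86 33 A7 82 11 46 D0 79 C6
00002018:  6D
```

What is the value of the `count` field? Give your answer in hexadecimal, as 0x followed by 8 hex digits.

0xF5D002D2

`count` follows `timestamp` (1 byte), so it starts at byte offset 1 and occupies 4 bytes.
Bytes at offsets 1..4: F5 D0 02 D2.
Big-endian stores the most-significant byte at the lowest address.
The bytes are already most-significant first: 0xF5D002D2.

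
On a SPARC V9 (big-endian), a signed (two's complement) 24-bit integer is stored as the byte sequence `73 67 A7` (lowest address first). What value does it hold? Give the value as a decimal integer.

7563175

Big-endian stores the most-significant byte at the lowest address.
The bytes are already most-significant first: 0x7367A7.
0x7367A7 = 7563175.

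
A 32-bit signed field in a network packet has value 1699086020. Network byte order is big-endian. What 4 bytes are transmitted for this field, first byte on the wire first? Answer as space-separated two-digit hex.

65 45 FE C4

1699086020 in hexadecimal, padded to 32 bits, is 0x6545FEC4.
Split into bytes (most-significant first): 65 45 FE C4.
In big-endian order the high byte comes first in memory.
So the memory order matches the most-significant-first order: 65 45 FE C4.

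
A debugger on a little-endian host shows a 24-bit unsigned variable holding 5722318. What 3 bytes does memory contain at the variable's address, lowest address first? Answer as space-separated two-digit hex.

CE 50 57

5722318 in hexadecimal, padded to 24 bits, is 0x5750CE.
Split into bytes (most-significant first): 57 50 CE.
Little-endian: lowest address holds the least-significant byte.
So at ascending addresses the bytes are CE 50 57.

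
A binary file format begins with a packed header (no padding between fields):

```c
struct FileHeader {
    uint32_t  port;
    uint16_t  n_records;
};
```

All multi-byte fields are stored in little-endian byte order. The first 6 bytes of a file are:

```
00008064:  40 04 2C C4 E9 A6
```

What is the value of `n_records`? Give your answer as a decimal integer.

`n_records` follows `port` (4 bytes), so it starts at byte offset 4 and occupies 2 bytes.
Bytes at offsets 4..5: E9 A6.
In little-endian order the low byte comes first in memory.
Reassemble most-significant byte first: A6 E9 → 0xA6E9.
0xA6E9 = 42729.

42729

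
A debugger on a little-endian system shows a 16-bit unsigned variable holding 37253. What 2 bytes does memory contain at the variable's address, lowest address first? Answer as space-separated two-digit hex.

37253 in hexadecimal, padded to 16 bits, is 0x9185.
Split into bytes (most-significant first): 91 85.
Little-endian: lowest address holds the least-significant byte.
So at ascending addresses the bytes are 85 91.

85 91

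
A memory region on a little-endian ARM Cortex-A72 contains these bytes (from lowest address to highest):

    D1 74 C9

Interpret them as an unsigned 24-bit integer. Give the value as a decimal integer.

13202641

In little-endian order the low byte comes first in memory.
Reassemble most-significant byte first: C9 74 D1 → 0xC974D1.
0xC974D1 = 13202641.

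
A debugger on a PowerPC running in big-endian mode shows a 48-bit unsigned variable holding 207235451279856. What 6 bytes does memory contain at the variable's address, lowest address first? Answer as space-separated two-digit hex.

BC 7A C3 75 59 F0

207235451279856 in hexadecimal, padded to 48 bits, is 0xBC7AC37559F0.
Split into bytes (most-significant first): BC 7A C3 75 59 F0.
In big-endian order the high byte comes first in memory.
So the memory order matches the most-significant-first order: BC 7A C3 75 59 F0.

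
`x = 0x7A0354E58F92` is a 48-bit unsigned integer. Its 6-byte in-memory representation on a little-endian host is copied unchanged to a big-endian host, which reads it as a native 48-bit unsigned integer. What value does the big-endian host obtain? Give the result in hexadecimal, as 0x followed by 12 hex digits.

0x928FE554037A

Stored little-endian, the bytes at ascending addresses are 92 8F E5 54 03 7A.
Read back as big-endian, the last byte is least significant, giving 0x928FE554037A.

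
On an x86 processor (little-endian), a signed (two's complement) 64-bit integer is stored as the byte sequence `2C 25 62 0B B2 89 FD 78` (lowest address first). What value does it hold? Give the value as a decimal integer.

Little-endian: lowest address holds the least-significant byte.
Reassemble most-significant byte first: 78 FD 89 B2 0B 62 25 2C → 0x78FD89B20B62252C.
0x78FD89B20B62252C = 8718275851447313708.

8718275851447313708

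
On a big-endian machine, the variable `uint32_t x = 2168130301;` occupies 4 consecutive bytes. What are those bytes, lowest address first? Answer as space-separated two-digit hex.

2168130301 in hexadecimal, padded to 32 bits, is 0x813B0AFD.
Split into bytes (most-significant first): 81 3B 0A FD.
In big-endian order the high byte comes first in memory.
So the memory order matches the most-significant-first order: 81 3B 0A FD.

81 3B 0A FD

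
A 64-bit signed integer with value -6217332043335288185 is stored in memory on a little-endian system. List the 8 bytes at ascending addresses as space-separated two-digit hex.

Two's complement of -6217332043335288185 in 64 bits: 6217332043335288185 = 0x5648668D75A74579; invert → 0xA9B799728A58BA86; add 1 → 0xA9B799728A58BA87.
Split into bytes (most-significant first): A9 B7 99 72 8A 58 BA 87.
Little-endian stores the least-significant byte at the lowest address.
So at ascending addresses the bytes are 87 BA 58 8A 72 99 B7 A9.

87 BA 58 8A 72 99 B7 A9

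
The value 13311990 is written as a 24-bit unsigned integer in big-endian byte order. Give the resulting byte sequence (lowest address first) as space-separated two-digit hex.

CB 1F F6

13311990 in hexadecimal, padded to 24 bits, is 0xCB1FF6.
Split into bytes (most-significant first): CB 1F F6.
In big-endian order the high byte comes first in memory.
So the memory order matches the most-significant-first order: CB 1F F6.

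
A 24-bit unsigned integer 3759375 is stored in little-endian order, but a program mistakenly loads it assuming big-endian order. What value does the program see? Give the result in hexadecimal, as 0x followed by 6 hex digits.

0x0F5D39

3759375 in 24-bit hexadecimal is 0x395D0F.
Stored little-endian, the bytes at ascending addresses are 0F 5D 39.
Read back as big-endian, the last byte is least significant, giving 0x0F5D39.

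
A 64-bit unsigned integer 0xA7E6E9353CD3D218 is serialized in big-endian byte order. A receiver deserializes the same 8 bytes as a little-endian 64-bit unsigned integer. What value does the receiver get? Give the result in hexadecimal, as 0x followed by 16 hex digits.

0x18D2D33C35E9E6A7

Stored big-endian, the bytes at ascending addresses are A7 E6 E9 35 3C D3 D2 18.
Read back as little-endian, the first byte is least significant, giving 0x18D2D33C35E9E6A7.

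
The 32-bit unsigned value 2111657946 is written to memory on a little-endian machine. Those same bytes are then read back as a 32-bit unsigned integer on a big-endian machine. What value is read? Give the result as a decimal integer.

2111657946 in 32-bit hexadecimal is 0x7DDD57DA.
Stored little-endian, the bytes at ascending addresses are DA 57 DD 7D.
Read back as big-endian, the last byte is least significant, giving 0xDA57DD7D.
0xDA57DD7D = 3663191421.

3663191421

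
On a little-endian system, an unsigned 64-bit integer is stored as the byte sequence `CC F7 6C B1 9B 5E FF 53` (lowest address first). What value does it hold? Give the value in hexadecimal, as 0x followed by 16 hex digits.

0x53FF5E9BB16CF7CC

In little-endian order the low byte comes first in memory.
Reassemble most-significant byte first: 53 FF 5E 9B B1 6C F7 CC → 0x53FF5E9BB16CF7CC.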